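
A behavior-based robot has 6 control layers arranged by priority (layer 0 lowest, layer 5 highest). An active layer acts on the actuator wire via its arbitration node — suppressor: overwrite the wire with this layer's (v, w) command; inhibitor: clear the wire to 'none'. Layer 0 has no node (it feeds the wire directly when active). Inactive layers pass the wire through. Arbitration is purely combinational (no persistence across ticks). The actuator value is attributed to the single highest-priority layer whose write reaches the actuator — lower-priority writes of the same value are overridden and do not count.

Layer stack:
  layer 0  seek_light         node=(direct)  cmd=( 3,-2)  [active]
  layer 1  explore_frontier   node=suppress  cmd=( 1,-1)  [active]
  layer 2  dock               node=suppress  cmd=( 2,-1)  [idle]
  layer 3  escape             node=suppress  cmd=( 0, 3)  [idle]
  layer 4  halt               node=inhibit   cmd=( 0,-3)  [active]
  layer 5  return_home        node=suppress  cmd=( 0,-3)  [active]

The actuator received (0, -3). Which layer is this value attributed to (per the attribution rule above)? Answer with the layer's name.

return_home

layer 0 (seek_light) active — direct: (3, -2)
layer 1 (explore_frontier) active — suppresses: (1, -1)
layer 2 (dock) idle — unchanged: (1, -1)
layer 3 (escape) idle — unchanged: (1, -1)
layer 4 (halt) active — inhibits: none
layer 5 (return_home) active — suppresses: (0, -3)
→ actuator (0, -3)
last writer: layer 5 = return_home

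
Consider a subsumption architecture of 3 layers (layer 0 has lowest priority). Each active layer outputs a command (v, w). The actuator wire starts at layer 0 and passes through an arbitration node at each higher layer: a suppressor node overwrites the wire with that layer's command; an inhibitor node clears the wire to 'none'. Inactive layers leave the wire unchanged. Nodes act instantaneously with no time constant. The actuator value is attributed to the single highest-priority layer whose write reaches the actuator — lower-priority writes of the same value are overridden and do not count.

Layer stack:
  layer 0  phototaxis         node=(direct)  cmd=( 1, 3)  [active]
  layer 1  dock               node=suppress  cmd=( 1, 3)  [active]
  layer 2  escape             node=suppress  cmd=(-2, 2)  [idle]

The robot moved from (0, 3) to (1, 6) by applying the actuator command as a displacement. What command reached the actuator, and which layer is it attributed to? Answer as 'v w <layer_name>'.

1 3 dock

displacement = (1, 6) − (0, 3) = (1, 3)
layer 0 (phototaxis) active — direct: (1, 3)
layer 1 (dock) active — suppresses: (1, 3)
layer 2 (escape) idle — unchanged: (1, 3)
→ actuator (1, 3) — from layer 1 (dock)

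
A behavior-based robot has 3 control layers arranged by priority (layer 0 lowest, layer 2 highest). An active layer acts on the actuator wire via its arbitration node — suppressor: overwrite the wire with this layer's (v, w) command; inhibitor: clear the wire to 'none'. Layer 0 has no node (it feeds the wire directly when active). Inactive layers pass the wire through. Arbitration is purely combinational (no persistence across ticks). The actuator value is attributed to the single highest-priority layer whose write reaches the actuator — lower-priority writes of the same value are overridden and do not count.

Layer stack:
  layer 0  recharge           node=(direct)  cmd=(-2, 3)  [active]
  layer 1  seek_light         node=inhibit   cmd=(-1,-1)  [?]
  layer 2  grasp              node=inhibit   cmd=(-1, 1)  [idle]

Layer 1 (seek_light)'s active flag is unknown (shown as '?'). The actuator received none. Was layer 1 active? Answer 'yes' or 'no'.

If layer 1 is active=yes:
  actuator would be none
If layer 1 is active=no:
  actuator would be (-2, 3)
Observed none, so layer 1 was active.

yes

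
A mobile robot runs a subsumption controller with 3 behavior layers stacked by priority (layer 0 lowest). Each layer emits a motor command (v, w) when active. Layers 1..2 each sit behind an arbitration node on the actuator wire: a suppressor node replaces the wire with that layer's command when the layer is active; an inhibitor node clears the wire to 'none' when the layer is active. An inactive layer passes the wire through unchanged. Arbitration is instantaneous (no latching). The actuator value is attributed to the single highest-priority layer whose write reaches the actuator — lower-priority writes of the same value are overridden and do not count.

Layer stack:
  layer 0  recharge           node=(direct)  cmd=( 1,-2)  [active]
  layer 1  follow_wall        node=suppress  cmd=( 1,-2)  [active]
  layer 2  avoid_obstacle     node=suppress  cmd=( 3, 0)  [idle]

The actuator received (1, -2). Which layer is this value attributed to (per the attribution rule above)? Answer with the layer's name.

follow_wall

layer 0 (recharge) active — direct: (1, -2)
layer 1 (follow_wall) active — suppresses: (1, -2)
layer 2 (avoid_obstacle) idle — unchanged: (1, -2)
→ actuator (1, -2)
last writer: layer 1 = follow_wall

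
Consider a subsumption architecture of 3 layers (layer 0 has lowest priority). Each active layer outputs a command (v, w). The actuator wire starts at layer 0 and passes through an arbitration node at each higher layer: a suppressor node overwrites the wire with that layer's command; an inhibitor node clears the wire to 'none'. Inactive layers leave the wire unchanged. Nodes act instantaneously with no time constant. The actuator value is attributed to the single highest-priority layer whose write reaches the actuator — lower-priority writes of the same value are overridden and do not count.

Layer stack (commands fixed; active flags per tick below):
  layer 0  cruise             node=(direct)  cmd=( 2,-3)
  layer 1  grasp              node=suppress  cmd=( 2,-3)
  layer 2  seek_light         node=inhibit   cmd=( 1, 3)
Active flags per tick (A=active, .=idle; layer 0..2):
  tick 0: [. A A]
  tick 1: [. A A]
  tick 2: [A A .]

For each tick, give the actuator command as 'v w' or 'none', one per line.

none
none
2 -3

tick 0:
  layer 0 (cruise) idle — none
  layer 1 (grasp) active — suppresses: (2, -3)
  layer 2 (seek_light) active — inhibits: none
  → actuator none
tick 1:
  layer 0 (cruise) idle — none
  layer 1 (grasp) active — suppresses: (2, -3)
  layer 2 (seek_light) active — inhibits: none
  → actuator none
tick 2:
  layer 0 (cruise) active — direct: (2, -3)
  layer 1 (grasp) active — suppresses: (2, -3)
  layer 2 (seek_light) idle — unchanged: (2, -3)
  → actuator (2, -3)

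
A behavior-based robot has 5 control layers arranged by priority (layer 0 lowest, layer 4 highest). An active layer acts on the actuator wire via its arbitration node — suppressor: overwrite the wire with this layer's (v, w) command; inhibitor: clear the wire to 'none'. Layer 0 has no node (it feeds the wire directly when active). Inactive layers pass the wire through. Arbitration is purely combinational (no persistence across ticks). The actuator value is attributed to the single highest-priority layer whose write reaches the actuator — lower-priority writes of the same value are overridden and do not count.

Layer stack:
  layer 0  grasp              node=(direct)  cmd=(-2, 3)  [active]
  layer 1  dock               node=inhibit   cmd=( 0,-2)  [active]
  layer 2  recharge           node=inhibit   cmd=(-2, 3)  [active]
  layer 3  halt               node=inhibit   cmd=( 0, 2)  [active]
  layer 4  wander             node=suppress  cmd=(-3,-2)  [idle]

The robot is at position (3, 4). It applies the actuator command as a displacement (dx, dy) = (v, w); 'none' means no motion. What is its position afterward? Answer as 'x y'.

layer 0 (grasp) active — direct: (-2, 3)
layer 1 (dock) active — inhibits: none
layer 2 (recharge) active — inhibits: none
layer 3 (halt) active — inhibits: none
layer 4 (wander) idle — unchanged: none
→ actuator none
position: (3, 4) + none = (3, 4)

3 4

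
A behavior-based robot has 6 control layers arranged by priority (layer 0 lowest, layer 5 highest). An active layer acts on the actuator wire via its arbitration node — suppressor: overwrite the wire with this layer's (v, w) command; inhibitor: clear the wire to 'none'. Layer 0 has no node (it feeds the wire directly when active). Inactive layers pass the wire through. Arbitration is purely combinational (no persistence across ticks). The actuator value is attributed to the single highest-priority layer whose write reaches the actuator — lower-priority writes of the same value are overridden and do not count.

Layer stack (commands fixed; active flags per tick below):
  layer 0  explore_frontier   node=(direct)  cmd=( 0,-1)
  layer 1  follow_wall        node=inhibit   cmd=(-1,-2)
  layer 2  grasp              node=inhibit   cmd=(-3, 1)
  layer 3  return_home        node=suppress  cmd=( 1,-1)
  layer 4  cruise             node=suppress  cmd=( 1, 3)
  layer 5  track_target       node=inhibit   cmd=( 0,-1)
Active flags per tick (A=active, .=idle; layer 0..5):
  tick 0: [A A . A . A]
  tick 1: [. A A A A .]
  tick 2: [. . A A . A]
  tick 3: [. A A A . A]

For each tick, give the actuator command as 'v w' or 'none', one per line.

tick 0:
  L0 explore_frontier: active, feeds wire = (0, -1)
  L1 follow_wall: active, inhibitor → wire = none
  L2 grasp: idle → wire stays none
  L3 return_home: active, suppressor → wire = (1, -1)
  L4 cruise: idle → wire stays (1, -1)
  L5 track_target: active, inhibitor → wire = none
  actuator = none
tick 1:
  L0 explore_frontier: idle → wire = none
  L1 follow_wall: active, inhibitor → wire = none
  L2 grasp: active, inhibitor → wire = none
  L3 return_home: active, suppressor → wire = (1, -1)
  L4 cruise: active, suppressor → wire = (1, 3)
  L5 track_target: idle → wire stays (1, 3)
  actuator = (1, 3)
tick 2:
  L0 explore_frontier: idle → wire = none
  L1 follow_wall: idle → wire stays none
  L2 grasp: active, inhibitor → wire = none
  L3 return_home: active, suppressor → wire = (1, -1)
  L4 cruise: idle → wire stays (1, -1)
  L5 track_target: active, inhibitor → wire = none
  actuator = none
tick 3:
  L0 explore_frontier: idle → wire = none
  L1 follow_wall: active, inhibitor → wire = none
  L2 grasp: active, inhibitor → wire = none
  L3 return_home: active, suppressor → wire = (1, -1)
  L4 cruise: idle → wire stays (1, -1)
  L5 track_target: active, inhibitor → wire = none
  actuator = none

none
1 3
none
none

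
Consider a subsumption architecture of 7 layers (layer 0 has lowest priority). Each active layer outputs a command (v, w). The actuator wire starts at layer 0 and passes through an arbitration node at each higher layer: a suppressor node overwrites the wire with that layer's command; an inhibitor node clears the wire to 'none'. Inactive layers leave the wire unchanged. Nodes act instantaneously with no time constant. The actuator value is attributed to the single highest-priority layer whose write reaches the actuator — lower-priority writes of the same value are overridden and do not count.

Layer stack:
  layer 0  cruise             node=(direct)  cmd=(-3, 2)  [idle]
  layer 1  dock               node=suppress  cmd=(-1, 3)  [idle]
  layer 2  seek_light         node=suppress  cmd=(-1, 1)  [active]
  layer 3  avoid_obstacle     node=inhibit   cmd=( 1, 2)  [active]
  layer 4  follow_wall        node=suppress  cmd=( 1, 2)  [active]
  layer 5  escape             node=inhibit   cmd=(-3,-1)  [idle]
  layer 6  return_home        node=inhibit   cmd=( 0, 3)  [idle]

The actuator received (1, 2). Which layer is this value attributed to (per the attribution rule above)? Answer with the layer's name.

follow_wall

[0] cruise off; wire := none
[1] dock off; pass none
[2] seek_light on (suppress); wire := (-1, 1)
[3] avoid_obstacle on (inhibit); wire := none
[4] follow_wall on (suppress); wire := (1, 2)
[5] escape off; pass (1, 2)
[6] return_home off; pass (1, 2)
output (1, 2)
last writer: layer 4 = follow_wall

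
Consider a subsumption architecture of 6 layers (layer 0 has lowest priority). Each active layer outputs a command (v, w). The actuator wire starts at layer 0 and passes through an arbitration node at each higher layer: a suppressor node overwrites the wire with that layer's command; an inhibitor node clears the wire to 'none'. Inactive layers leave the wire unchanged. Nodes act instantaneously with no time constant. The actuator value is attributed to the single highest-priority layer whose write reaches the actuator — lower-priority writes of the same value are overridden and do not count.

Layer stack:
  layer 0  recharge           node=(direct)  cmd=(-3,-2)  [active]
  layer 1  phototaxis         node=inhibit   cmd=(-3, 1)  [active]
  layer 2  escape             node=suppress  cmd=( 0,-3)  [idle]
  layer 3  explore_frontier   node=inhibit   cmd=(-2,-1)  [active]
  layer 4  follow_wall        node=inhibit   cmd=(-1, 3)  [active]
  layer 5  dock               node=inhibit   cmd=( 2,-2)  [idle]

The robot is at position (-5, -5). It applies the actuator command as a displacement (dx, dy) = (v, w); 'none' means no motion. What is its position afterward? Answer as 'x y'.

-5 -5

layer 0 (recharge) active — direct: (-3, -2)
layer 1 (phototaxis) active — inhibits: none
layer 2 (escape) idle — unchanged: none
layer 3 (explore_frontier) active — inhibits: none
layer 4 (follow_wall) active — inhibits: none
layer 5 (dock) idle — unchanged: none
→ actuator none
position: (-5, -5) + none = (-5, -5)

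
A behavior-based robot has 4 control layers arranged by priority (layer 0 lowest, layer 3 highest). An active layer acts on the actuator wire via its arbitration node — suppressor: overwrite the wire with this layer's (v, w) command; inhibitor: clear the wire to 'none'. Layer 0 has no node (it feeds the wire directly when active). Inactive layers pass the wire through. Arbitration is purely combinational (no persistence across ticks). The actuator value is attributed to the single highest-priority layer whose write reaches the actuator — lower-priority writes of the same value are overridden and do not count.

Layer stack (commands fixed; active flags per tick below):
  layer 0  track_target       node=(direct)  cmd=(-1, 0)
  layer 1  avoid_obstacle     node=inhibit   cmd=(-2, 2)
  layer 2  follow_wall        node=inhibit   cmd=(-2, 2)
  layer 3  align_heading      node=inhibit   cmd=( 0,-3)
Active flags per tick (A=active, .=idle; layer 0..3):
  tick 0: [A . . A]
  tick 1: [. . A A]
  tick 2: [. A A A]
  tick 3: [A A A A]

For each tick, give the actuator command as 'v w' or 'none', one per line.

tick 0:
  L0 track_target: active, feeds wire = (-1, 0)
  L1 avoid_obstacle: idle → wire stays (-1, 0)
  L2 follow_wall: idle → wire stays (-1, 0)
  L3 align_heading: active, inhibitor → wire = none
  actuator = none
tick 1:
  L0 track_target: idle → wire = none
  L1 avoid_obstacle: idle → wire stays none
  L2 follow_wall: active, inhibitor → wire = none
  L3 align_heading: active, inhibitor → wire = none
  actuator = none
tick 2:
  L0 track_target: idle → wire = none
  L1 avoid_obstacle: active, inhibitor → wire = none
  L2 follow_wall: active, inhibitor → wire = none
  L3 align_heading: active, inhibitor → wire = none
  actuator = none
tick 3:
  L0 track_target: active, feeds wire = (-1, 0)
  L1 avoid_obstacle: active, inhibitor → wire = none
  L2 follow_wall: active, inhibitor → wire = none
  L3 align_heading: active, inhibitor → wire = none
  actuator = none

none
none
none
none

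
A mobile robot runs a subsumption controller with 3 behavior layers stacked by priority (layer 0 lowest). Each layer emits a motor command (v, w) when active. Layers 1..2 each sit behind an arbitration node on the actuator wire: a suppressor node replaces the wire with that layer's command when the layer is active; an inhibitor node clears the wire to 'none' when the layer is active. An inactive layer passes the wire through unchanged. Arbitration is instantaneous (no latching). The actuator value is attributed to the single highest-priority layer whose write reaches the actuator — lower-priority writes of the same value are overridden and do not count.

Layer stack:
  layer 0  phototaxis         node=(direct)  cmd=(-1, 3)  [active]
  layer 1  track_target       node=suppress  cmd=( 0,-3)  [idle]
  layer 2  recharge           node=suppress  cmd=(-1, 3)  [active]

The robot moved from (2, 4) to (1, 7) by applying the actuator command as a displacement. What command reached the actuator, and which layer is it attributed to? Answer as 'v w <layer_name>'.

-1 3 recharge

displacement = (1, 7) − (2, 4) = (-1, 3)
[0] phototaxis on; wire := (-1, 3)
[1] track_target off; pass (-1, 3)
[2] recharge on (suppress); wire := (-1, 3)
output (-1, 3) — from layer 2 (recharge)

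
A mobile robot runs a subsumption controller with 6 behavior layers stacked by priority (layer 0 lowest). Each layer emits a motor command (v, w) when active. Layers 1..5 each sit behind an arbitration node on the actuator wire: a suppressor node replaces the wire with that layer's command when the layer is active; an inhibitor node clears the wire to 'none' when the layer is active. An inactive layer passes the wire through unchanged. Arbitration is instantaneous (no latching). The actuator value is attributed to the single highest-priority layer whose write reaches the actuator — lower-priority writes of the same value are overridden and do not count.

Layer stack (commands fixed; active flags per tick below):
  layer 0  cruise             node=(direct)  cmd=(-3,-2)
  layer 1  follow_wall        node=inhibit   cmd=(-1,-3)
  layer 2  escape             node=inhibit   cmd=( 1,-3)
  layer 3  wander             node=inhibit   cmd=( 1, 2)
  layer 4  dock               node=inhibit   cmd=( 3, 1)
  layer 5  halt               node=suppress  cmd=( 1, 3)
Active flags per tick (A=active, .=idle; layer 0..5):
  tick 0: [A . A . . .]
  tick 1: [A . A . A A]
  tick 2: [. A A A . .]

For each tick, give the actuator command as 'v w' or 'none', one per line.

none
1 3
none

tick 0:
  L0 cruise: active, feeds wire = (-3, -2)
  L1 follow_wall: idle → wire stays (-3, -2)
  L2 escape: active, inhibitor → wire = none
  L3 wander: idle → wire stays none
  L4 dock: idle → wire stays none
  L5 halt: idle → wire stays none
  actuator = none
tick 1:
  L0 cruise: active, feeds wire = (-3, -2)
  L1 follow_wall: idle → wire stays (-3, -2)
  L2 escape: active, inhibitor → wire = none
  L3 wander: idle → wire stays none
  L4 dock: active, inhibitor → wire = none
  L5 halt: active, suppressor → wire = (1, 3)
  actuator = (1, 3)
tick 2:
  L0 cruise: idle → wire = none
  L1 follow_wall: active, inhibitor → wire = none
  L2 escape: active, inhibitor → wire = none
  L3 wander: active, inhibitor → wire = none
  L4 dock: idle → wire stays none
  L5 halt: idle → wire stays none
  actuator = none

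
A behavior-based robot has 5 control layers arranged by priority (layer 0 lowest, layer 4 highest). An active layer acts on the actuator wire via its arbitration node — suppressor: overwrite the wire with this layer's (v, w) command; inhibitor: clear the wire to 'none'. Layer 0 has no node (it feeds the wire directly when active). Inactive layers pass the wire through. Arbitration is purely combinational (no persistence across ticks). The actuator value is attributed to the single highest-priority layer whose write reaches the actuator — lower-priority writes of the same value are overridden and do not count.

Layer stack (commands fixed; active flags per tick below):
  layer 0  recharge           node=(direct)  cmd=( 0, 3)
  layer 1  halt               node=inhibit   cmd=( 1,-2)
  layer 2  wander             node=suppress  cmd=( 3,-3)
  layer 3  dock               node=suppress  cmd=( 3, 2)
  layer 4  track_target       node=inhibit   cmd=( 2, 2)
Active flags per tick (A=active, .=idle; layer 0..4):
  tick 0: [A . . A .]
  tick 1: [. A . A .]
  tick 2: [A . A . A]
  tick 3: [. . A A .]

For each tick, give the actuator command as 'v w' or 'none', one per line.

tick 0:
  L0 recharge: active, feeds wire = (0, 3)
  L1 halt: idle → wire stays (0, 3)
  L2 wander: idle → wire stays (0, 3)
  L3 dock: active, suppressor → wire = (3, 2)
  L4 track_target: idle → wire stays (3, 2)
  actuator = (3, 2)
tick 1:
  L0 recharge: idle → wire = none
  L1 halt: active, inhibitor → wire = none
  L2 wander: idle → wire stays none
  L3 dock: active, suppressor → wire = (3, 2)
  L4 track_target: idle → wire stays (3, 2)
  actuator = (3, 2)
tick 2:
  L0 recharge: active, feeds wire = (0, 3)
  L1 halt: idle → wire stays (0, 3)
  L2 wander: active, suppressor → wire = (3, -3)
  L3 dock: idle → wire stays (3, -3)
  L4 track_target: active, inhibitor → wire = none
  actuator = none
tick 3:
  L0 recharge: idle → wire = none
  L1 halt: idle → wire stays none
  L2 wander: active, suppressor → wire = (3, -3)
  L3 dock: active, suppressor → wire = (3, 2)
  L4 track_target: idle → wire stays (3, 2)
  actuator = (3, 2)

3 2
3 2
none
3 2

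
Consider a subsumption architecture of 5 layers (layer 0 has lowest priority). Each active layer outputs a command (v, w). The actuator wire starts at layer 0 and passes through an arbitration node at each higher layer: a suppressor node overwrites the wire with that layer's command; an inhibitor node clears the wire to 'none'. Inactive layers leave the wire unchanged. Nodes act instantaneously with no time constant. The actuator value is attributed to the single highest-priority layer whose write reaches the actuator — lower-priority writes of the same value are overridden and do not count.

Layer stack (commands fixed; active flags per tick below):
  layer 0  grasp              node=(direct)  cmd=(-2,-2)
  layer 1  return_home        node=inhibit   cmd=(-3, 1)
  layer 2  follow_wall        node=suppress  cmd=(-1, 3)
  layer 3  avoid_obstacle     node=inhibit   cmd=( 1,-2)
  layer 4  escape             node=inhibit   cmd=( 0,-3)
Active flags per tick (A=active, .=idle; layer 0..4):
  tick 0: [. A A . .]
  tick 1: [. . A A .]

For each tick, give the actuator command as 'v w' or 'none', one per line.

tick 0:
  layer 0 (grasp) idle — none
  layer 1 (return_home) active — inhibits: none
  layer 2 (follow_wall) active — suppresses: (-1, 3)
  layer 3 (avoid_obstacle) idle — unchanged: (-1, 3)
  layer 4 (escape) idle — unchanged: (-1, 3)
  → actuator (-1, 3)
tick 1:
  layer 0 (grasp) idle — none
  layer 1 (return_home) idle — unchanged: none
  layer 2 (follow_wall) active — suppresses: (-1, 3)
  layer 3 (avoid_obstacle) active — inhibits: none
  layer 4 (escape) idle — unchanged: none
  → actuator none

-1 3
none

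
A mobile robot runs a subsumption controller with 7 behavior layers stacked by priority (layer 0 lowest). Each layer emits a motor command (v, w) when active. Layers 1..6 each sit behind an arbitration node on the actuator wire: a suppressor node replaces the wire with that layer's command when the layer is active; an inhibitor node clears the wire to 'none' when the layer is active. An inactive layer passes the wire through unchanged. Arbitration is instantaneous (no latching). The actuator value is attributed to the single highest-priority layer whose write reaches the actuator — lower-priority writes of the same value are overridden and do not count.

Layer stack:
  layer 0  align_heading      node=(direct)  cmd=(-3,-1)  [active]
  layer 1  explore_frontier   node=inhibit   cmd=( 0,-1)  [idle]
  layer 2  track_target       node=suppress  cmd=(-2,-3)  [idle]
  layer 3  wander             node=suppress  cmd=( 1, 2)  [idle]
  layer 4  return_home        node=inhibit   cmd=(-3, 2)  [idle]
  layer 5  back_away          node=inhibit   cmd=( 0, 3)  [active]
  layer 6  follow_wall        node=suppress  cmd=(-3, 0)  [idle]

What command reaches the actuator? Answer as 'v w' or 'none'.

[0] align_heading on; wire := (-3, -1)
[1] explore_frontier off; pass (-3, -1)
[2] track_target off; pass (-3, -1)
[3] wander off; pass (-3, -1)
[4] return_home off; pass (-3, -1)
[5] back_away on (inhibit); wire := none
[6] follow_wall off; pass none
output none

none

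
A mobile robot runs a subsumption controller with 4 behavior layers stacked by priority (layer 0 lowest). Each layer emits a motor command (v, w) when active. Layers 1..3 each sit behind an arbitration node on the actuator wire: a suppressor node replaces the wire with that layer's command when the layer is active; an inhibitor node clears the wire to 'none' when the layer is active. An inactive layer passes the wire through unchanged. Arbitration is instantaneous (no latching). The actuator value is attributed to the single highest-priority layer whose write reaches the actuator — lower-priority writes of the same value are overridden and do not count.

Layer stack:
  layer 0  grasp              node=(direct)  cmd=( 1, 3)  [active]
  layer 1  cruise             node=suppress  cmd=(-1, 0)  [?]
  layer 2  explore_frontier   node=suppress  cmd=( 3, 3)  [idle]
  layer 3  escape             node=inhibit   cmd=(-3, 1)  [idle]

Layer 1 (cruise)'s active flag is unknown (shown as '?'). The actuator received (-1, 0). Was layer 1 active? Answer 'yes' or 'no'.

yes

If layer 1 is active=yes:
  actuator would be (-1, 0)
If layer 1 is active=no:
  actuator would be (1, 3)
Observed (-1, 0), so layer 1 was active.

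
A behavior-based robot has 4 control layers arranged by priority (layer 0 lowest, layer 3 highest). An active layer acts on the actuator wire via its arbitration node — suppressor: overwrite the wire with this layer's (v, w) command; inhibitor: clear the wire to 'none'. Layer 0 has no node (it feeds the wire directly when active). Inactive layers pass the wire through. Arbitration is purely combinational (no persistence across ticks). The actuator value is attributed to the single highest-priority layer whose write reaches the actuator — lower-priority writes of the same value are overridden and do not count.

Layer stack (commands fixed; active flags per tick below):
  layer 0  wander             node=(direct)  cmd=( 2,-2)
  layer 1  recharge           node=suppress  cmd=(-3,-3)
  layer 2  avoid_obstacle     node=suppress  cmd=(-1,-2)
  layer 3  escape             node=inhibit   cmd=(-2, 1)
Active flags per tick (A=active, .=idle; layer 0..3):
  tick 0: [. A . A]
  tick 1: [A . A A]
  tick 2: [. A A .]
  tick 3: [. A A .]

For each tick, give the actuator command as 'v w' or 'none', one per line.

tick 0:
  layer 0 (wander) idle — none
  layer 1 (recharge) active — suppresses: (-3, -3)
  layer 2 (avoid_obstacle) idle — unchanged: (-3, -3)
  layer 3 (escape) active — inhibits: none
  → actuator none
tick 1:
  layer 0 (wander) active — direct: (2, -2)
  layer 1 (recharge) idle — unchanged: (2, -2)
  layer 2 (avoid_obstacle) active — suppresses: (-1, -2)
  layer 3 (escape) active — inhibits: none
  → actuator none
tick 2:
  layer 0 (wander) idle — none
  layer 1 (recharge) active — suppresses: (-3, -3)
  layer 2 (avoid_obstacle) active — suppresses: (-1, -2)
  layer 3 (escape) idle — unchanged: (-1, -2)
  → actuator (-1, -2)
tick 3:
  layer 0 (wander) idle — none
  layer 1 (recharge) active — suppresses: (-3, -3)
  layer 2 (avoid_obstacle) active — suppresses: (-1, -2)
  layer 3 (escape) idle — unchanged: (-1, -2)
  → actuator (-1, -2)

none
none
-1 -2
-1 -2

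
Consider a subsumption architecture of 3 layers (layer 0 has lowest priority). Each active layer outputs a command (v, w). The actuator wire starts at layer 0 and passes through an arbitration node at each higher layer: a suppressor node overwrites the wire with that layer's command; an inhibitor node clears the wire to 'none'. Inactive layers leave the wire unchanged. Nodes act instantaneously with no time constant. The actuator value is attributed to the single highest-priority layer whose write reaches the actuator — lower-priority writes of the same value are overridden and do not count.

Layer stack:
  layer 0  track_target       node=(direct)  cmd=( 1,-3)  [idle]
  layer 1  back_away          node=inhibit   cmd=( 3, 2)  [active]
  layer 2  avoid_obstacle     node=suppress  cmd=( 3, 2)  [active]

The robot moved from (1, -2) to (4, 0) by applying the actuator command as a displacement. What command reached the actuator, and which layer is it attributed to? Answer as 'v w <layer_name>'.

displacement = (4, 0) − (1, -2) = (3, 2)
layer 0 (track_target) idle — none
layer 1 (back_away) active — inhibits: none
layer 2 (avoid_obstacle) active — suppresses: (3, 2)
→ actuator (3, 2) — from layer 2 (avoid_obstacle)

3 2 avoid_obstacle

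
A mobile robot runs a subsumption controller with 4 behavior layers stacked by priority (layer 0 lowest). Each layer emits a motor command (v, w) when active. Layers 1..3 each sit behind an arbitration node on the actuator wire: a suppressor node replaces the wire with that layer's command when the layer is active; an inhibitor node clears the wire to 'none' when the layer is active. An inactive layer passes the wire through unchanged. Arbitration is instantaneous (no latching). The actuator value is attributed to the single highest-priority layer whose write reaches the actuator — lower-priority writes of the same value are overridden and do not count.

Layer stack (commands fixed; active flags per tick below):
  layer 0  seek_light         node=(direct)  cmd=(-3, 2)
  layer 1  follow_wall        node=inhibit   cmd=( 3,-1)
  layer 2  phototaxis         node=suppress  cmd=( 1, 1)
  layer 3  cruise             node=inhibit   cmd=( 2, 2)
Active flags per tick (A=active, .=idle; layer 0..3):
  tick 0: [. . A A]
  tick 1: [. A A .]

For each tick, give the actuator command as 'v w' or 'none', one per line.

tick 0:
  L0 seek_light: idle → wire = none
  L1 follow_wall: idle → wire stays none
  L2 phototaxis: active, suppressor → wire = (1, 1)
  L3 cruise: active, inhibitor → wire = none
  actuator = none
tick 1:
  L0 seek_light: idle → wire = none
  L1 follow_wall: active, inhibitor → wire = none
  L2 phototaxis: active, suppressor → wire = (1, 1)
  L3 cruise: idle → wire stays (1, 1)
  actuator = (1, 1)

none
1 1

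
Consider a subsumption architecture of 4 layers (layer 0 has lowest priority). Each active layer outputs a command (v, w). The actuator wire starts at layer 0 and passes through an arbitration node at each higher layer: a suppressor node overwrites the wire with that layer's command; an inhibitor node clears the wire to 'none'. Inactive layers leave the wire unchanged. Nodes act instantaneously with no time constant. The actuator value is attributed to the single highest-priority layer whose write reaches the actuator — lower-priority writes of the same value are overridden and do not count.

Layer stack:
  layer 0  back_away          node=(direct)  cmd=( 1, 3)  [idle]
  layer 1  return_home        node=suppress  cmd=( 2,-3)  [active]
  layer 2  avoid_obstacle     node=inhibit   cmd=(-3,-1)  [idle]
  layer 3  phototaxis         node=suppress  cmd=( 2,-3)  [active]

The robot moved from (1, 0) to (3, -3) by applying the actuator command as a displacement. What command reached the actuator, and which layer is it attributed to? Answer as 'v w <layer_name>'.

displacement = (3, -3) − (1, 0) = (2, -3)
L0 back_away: idle → wire = none
L1 return_home: active, suppressor → wire = (2, -3)
L2 avoid_obstacle: idle → wire stays (2, -3)
L3 phototaxis: active, suppressor → wire = (2, -3)
actuator = (2, -3) — from layer 3 (phototaxis)

2 -3 phototaxis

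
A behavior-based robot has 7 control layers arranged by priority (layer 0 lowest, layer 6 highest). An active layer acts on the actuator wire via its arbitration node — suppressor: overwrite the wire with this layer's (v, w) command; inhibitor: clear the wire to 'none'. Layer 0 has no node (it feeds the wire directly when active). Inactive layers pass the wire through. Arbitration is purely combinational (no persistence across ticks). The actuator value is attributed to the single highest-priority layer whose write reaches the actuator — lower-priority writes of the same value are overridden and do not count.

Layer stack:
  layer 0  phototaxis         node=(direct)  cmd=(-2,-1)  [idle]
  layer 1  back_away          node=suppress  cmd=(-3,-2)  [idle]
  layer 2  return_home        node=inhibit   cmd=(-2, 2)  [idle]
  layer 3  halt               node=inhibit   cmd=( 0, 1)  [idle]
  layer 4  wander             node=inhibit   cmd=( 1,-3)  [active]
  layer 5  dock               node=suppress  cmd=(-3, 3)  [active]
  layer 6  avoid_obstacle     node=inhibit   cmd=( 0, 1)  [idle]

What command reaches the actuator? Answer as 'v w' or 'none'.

-3 3

layer 0 (phototaxis) idle — none
layer 1 (back_away) idle — unchanged: none
layer 2 (return_home) idle — unchanged: none
layer 3 (halt) idle — unchanged: none
layer 4 (wander) active — inhibits: none
layer 5 (dock) active — suppresses: (-3, 3)
layer 6 (avoid_obstacle) idle — unchanged: (-3, 3)
→ actuator (-3, 3)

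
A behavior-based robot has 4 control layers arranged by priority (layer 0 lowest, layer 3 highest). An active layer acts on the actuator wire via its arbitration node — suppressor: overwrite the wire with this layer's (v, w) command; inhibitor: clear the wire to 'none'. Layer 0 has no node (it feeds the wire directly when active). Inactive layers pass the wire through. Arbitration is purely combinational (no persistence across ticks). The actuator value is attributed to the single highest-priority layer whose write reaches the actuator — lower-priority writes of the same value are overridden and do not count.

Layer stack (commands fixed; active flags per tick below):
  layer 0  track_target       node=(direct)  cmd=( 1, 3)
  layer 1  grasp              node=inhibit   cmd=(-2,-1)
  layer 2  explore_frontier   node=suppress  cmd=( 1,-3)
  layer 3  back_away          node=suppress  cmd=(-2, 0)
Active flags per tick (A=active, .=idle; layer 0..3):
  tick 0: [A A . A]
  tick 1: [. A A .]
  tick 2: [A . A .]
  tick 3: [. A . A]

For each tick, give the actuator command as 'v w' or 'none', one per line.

-2 0
1 -3
1 -3
-2 0

tick 0:
  layer 0 (track_target) active — direct: (1, 3)
  layer 1 (grasp) active — inhibits: none
  layer 2 (explore_frontier) idle — unchanged: none
  layer 3 (back_away) active — suppresses: (-2, 0)
  → actuator (-2, 0)
tick 1:
  layer 0 (track_target) idle — none
  layer 1 (grasp) active — inhibits: none
  layer 2 (explore_frontier) active — suppresses: (1, -3)
  layer 3 (back_away) idle — unchanged: (1, -3)
  → actuator (1, -3)
tick 2:
  layer 0 (track_target) active — direct: (1, 3)
  layer 1 (grasp) idle — unchanged: (1, 3)
  layer 2 (explore_frontier) active — suppresses: (1, -3)
  layer 3 (back_away) idle — unchanged: (1, -3)
  → actuator (1, -3)
tick 3:
  layer 0 (track_target) idle — none
  layer 1 (grasp) active — inhibits: none
  layer 2 (explore_frontier) idle — unchanged: none
  layer 3 (back_away) active — suppresses: (-2, 0)
  → actuator (-2, 0)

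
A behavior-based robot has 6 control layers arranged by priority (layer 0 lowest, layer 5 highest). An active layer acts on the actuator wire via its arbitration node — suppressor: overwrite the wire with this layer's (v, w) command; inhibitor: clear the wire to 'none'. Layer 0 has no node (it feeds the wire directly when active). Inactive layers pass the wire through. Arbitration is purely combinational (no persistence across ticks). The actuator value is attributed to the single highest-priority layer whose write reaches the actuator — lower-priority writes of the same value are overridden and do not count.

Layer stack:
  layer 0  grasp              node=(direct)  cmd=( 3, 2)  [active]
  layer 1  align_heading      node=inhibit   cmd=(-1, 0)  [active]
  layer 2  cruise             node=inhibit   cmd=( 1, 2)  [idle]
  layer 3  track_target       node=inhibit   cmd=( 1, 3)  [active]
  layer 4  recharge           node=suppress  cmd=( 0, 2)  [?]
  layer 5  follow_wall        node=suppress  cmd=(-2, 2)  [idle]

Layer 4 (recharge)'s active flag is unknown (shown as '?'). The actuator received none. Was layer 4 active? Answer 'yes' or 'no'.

If layer 4 is active=yes:
  actuator would be (0, 2)
If layer 4 is active=no:
  actuator would be none
Observed none, so layer 4 was idle.

no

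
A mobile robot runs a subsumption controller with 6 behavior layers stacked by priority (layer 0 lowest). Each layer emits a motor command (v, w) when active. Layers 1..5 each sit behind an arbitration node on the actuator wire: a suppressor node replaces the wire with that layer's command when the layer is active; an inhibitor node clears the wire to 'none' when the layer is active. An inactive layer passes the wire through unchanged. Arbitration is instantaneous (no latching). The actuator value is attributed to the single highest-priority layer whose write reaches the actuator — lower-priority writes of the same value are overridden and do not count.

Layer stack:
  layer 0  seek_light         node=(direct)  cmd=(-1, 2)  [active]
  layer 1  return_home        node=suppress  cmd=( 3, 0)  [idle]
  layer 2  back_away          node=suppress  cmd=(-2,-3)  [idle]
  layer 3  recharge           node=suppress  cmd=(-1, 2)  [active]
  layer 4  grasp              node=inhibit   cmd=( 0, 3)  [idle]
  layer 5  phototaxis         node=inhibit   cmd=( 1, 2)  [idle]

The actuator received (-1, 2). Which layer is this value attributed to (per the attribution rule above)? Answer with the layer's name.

recharge

L0 seek_light: active, feeds wire = (-1, 2)
L1 return_home: idle → wire stays (-1, 2)
L2 back_away: idle → wire stays (-1, 2)
L3 recharge: active, suppressor → wire = (-1, 2)
L4 grasp: idle → wire stays (-1, 2)
L5 phototaxis: idle → wire stays (-1, 2)
actuator = (-1, 2)
last writer: layer 3 = recharge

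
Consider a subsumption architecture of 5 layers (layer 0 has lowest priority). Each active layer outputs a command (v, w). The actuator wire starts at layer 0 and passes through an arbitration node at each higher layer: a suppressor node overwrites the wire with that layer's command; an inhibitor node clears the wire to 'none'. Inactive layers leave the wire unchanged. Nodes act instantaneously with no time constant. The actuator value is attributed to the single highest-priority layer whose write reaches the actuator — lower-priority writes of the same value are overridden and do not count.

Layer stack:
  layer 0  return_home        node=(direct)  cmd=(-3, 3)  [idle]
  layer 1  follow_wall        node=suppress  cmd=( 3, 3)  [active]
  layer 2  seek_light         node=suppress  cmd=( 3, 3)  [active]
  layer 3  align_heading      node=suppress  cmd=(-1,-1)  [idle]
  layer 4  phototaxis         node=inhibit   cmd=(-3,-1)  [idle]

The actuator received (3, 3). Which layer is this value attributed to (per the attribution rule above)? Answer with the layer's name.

L0 return_home: idle → wire = none
L1 follow_wall: active, suppressor → wire = (3, 3)
L2 seek_light: active, suppressor → wire = (3, 3)
L3 align_heading: idle → wire stays (3, 3)
L4 phototaxis: idle → wire stays (3, 3)
actuator = (3, 3)
last writer: layer 2 = seek_light

seek_light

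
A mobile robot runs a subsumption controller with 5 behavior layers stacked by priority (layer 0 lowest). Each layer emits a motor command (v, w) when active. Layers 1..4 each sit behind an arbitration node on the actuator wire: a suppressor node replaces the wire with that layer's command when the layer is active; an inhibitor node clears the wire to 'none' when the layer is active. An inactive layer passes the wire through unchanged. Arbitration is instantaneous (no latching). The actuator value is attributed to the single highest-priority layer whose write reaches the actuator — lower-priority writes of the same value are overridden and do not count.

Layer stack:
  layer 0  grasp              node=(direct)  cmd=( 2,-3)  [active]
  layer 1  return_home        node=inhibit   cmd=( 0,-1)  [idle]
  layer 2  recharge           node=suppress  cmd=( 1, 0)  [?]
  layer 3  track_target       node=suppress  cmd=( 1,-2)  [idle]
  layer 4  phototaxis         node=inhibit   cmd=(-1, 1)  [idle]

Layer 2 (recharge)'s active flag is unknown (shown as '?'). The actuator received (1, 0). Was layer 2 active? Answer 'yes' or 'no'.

If layer 2 is active=yes:
  actuator would be (1, 0)
If layer 2 is active=no:
  actuator would be (2, -3)
Observed (1, 0), so layer 2 was active.

yes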